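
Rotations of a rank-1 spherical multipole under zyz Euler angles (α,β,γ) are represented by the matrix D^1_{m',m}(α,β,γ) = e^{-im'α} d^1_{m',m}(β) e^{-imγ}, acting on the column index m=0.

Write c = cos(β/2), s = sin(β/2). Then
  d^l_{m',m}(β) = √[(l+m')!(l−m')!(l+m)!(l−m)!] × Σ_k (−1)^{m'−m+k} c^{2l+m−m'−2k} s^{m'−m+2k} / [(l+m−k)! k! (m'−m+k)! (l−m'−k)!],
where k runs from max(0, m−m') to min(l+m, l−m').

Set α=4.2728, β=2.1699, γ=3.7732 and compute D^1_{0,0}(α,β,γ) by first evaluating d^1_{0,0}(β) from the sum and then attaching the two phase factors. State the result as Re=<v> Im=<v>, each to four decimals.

D^1_{0,0}(4.2728,2.1699,3.7732) = e^{-i·0·4.2728}·d^1_{0,0}(2.1699)·e^{-i·0·3.7732}. Compute d first:
c=cos(2.1699/2)=0.466957, s=sin(2.1699/2)=0.884280; N=√[1·1·1·1]=1.000000
k: max(0,(0)−(0))=0 … min(1+(0),1−(0))=1
  k=0: (−1)^0·1.0000/(1)·0.4670^2·0.8843^0 = +0.218049
  k=1: (−1)^1·1.0000/(1)·0.4670^0·0.8843^2 = -0.781951
d^1_{0,0}(2.1699) = +0.218049 -0.781951 = -0.563902
Attach z-rotation phases: D = e^{-i(0)(4.2728)}·(-0.563902)·e^{-i(0)(3.7732)} = -0.563902+0.000000i

Re=-0.5639 Im=0.0000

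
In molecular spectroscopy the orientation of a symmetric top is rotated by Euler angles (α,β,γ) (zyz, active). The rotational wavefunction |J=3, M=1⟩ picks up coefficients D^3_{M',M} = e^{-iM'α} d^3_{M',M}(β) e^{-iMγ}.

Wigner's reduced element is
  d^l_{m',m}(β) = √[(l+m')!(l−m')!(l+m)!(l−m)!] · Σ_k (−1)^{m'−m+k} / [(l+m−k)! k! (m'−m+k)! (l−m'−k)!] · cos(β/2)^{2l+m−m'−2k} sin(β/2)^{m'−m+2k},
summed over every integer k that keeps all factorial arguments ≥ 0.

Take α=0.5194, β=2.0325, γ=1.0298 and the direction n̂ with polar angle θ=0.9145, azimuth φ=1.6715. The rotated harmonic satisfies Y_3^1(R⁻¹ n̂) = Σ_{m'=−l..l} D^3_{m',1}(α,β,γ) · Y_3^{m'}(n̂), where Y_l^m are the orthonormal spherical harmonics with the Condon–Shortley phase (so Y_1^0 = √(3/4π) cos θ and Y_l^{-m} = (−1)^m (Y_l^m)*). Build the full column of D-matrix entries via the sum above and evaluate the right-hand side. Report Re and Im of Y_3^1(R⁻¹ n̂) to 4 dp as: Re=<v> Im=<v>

Need the full column D^3_{m',1} for m'=−3..3 at α=0.5194, β=2.0325, γ=1.0298.
cos(β/2)=0.526558, sin(β/2)=0.850139
d^3_{-3,1}: single k=4 term ⇒ +0.560916;  D = +0.484416+0.282787i
d^3_{-2,1}: k∈[3..4] ⇒ +0.567333 -0.739429 = -0.172096;  D = -0.172089-0.001549i
d^3_{-1,1}: k∈[2..4] ⇒ +0.333361 -1.158624 +0.377521 = -0.447742;  D = -0.390677+0.218734i
d^3_{0,1}: k∈[1..3] ⇒ +0.119209 -0.932224 +0.810004 = -0.003010;  D = -0.001550+0.002580i
d^3_{1,1}: k∈[0..2] ⇒ +0.021315 -0.444482 +0.868968 = +0.445801;  D = +0.009627-0.445697i
d^3_{2,1}: k∈[0..1] ⇒ -0.108823 +0.567333 = +0.458511;  D = -0.218937-0.402863i
d^3_{3,1}: single k=0 term ⇒ +0.215184;  D = -0.183044-0.113132i
Y_3^{m'}(θ=0.9145,φ=1.6715) and Σ D·Y over m':
  (+0.4844+0.2828i)·(+0.0617+0.1981i)  (-0.1721-0.0015i)·(-0.3835+0.0783i)  (-0.3907+0.2187i)·(-0.0222-0.2195i)  (-0.0016+0.0026i)·(-0.2592+0.0000i)  (+0.0096-0.4457i)·(+0.0222-0.2195i)  (-0.2189-0.4029i)·(-0.3835-0.0783i)  (-0.1830-0.1131i)·(-0.0617+0.1981i)
Y_3^1(R⁻¹ n̂) = +0.085597+0.311133i

Re=0.0856 Im=0.3111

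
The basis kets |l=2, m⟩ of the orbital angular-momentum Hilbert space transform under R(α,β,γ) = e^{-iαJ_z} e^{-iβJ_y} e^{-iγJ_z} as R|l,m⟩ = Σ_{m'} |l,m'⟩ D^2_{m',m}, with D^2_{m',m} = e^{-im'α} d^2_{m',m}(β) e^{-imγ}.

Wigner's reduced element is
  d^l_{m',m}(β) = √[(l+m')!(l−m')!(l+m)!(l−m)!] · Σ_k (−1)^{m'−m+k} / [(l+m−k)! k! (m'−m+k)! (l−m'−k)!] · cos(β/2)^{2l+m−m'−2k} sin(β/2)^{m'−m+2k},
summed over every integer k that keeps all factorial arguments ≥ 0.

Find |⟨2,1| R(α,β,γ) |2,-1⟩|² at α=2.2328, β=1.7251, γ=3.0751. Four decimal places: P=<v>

P=0.1596

D^2_{1,-1}(2.2328,1.7251,3.0751) = e^{-i·1·2.2328}·d^2_{1,-1}(1.7251)·e^{-i·-1·3.0751}. Compute d first:
c=cos(1.7251/2)=0.650503, s=sin(1.7251/2)=0.759504; N=√[6·1·1·6]=6.000000
k∈{0,1} keeps every argument non-negative
  k=0: (−1)^2·6.0000/(2)·0.6505^2·0.7595^2 = +0.732284
  k=1: (−1)^3·6.0000/(6)·0.6505^0·0.7595^4 = -0.332751
d^2_{1,-1}(1.7251) = +0.732284 -0.332751 = +0.399533
|D^2_{1,-1}|² = |d^2_{1,-1}(β)|² = (+0.399533)² = 0.159626 (the z-rotation phases have unit modulus)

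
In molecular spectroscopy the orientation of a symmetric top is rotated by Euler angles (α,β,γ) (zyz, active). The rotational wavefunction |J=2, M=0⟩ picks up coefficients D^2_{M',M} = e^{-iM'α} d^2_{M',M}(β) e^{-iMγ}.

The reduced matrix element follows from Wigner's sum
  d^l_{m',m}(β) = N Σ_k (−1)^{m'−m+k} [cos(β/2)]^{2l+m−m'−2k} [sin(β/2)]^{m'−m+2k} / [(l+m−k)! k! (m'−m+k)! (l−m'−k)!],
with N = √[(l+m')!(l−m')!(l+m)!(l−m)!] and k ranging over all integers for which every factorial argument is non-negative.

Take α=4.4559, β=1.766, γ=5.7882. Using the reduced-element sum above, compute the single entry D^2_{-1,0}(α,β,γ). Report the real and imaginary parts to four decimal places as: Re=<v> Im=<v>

Re=0.0591 Im=0.2254

First d^2_{-1,0}(β=1.766), then the phase factors e^{-i(-1)α} and e^{-i(0)γ}:
Half-angle: c=0.634836, s=0.772647. N=√(1·6·2·2)=4.898979
k: max(0,(0)−(-1))=1 … min(2+(0),2−(-1))=2
  k=1: (−1)^0·4.8990/(2)·0.6348^3·0.7726^1 = +0.484219
  k=2: (−1)^1·4.8990/(2)·0.6348^1·0.7726^3 = -0.717266
d^2_{-1,0}(1.766) = +0.484219 -0.717266 = -0.233048
D = (-0.253686-0.967287i)·(-0.233048)·(+1.000000+0.000000i) = +0.059121+0.225424i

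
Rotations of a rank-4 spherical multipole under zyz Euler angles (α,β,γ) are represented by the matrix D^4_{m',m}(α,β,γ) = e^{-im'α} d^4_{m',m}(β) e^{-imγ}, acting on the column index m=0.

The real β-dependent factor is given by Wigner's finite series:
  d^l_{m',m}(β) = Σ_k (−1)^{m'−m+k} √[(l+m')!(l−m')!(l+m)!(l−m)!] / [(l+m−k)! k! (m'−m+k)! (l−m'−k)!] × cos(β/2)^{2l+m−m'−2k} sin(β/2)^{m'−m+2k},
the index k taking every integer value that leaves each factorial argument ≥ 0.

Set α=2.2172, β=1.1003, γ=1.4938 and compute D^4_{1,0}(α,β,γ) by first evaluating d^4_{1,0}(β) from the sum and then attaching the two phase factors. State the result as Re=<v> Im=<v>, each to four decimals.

Re=-0.2124 Im=-0.2815

Split into d^4_{1,0}(β=1.1003) × two z-phases.
c=cos(1.1003/2)=0.852446, s=sin(1.1003/2)=0.522815; N=√[120·6·24·24]=643.987578
k∈{0,1,2,3} keeps every argument non-negative
  k=0: (−1)^1·643.9876/(144)·0.8524^7·0.5228^1 = -0.764771
  k=1: (−1)^2·643.9876/(24)·0.8524^5·0.5228^3 = +1.726018
  k=2: (−1)^3·643.9876/(24)·0.8524^3·0.5228^5 = -0.649244
  k=3: (−1)^4·643.9876/(144)·0.8524^1·0.5228^7 = +0.040702
d^4_{1,0}(1.1003) = -0.764771 +1.726018 -0.649244 +0.040702 = +0.352705
Attach z-rotation phases: D = e^{-i(1)(2.2172)}·(+0.352705)·e^{-i(0)(1.4938)} = -0.212441-0.281549i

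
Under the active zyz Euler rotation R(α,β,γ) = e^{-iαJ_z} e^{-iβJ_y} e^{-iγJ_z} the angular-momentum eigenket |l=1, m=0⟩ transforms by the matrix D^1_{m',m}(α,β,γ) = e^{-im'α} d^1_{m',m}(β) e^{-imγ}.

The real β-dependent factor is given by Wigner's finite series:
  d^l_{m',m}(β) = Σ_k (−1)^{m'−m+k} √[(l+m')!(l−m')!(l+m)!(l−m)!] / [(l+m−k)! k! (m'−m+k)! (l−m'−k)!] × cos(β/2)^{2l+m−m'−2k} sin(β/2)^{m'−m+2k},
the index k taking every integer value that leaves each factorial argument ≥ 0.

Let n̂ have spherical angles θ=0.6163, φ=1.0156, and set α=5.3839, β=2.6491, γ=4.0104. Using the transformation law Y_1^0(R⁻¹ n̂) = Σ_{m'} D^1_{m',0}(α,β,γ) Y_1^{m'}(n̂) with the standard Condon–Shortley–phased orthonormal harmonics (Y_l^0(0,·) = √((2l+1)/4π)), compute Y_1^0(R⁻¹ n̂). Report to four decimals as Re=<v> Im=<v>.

Re=-0.3964 Im=0.0000

Need the full column D^1_{m',0} for m'=−1..1 at α=5.3839, β=2.6491, γ=4.0104.
cos(β/2)=0.243765, sin(β/2)=0.969834
d^1_{-1,0}: single k=1 term ⇒ +0.334337;  D = +0.208014-0.261746i
d^1_{0,0}: k∈[0..1] ⇒ +0.059421 -0.940579 = -0.881157;  D = -0.881157+0.000000i
d^1_{1,0}: single k=0 term ⇒ -0.334337;  D = -0.208014-0.261746i
Y_1^{m'}(θ=0.6163,φ=1.0156) and Σ D·Y over m':
  (+0.2080-0.2617i)·(+0.1053-0.1697i)  (-0.8812+0.0000i)·(+0.3987+0.0000i)  (-0.2080-0.2617i)·(-0.1053-0.1697i)
Y_1^0(R⁻¹ n̂) = -0.396374+0.000000i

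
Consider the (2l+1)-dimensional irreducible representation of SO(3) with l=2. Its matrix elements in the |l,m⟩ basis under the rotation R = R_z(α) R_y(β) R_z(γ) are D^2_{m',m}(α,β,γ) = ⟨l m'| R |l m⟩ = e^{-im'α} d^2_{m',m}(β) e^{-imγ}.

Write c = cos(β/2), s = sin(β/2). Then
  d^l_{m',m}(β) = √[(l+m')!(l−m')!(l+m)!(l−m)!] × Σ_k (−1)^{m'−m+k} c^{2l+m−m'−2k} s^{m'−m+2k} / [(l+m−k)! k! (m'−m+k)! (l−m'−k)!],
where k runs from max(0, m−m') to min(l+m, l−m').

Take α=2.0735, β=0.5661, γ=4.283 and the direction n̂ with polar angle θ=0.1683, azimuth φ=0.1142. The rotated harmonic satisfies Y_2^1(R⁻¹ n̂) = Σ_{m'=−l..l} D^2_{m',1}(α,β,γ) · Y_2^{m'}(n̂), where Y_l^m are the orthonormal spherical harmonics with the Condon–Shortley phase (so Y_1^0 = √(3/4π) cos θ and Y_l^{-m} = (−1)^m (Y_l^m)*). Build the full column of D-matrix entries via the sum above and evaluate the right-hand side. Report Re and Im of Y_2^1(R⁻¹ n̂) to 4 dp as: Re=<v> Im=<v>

Re=-0.2364 Im=0.2866

Need the full column D^2_{m',1} for m'=−2..2 at α=2.0735, β=0.5661, γ=4.283.
cos(β/2)=0.960208, sin(β/2)=0.279286
d^2_{-2,1}: single k=3 term ⇒ +0.041835;  D = +0.041449-0.005672i
d^2_{-1,1}: k∈[2..3] ⇒ +0.215749 -0.006084 = +0.209665;  D = -0.124993-0.168334i
d^2_{0,1}: k∈[1..2] ⇒ +0.605648 -0.051237 = +0.554411;  D = -0.230810+0.504081i
d^2_{1,1}: k∈[0..1] ⇒ +0.850083 -0.215749 = +0.634334;  D = +0.632630-0.046464i
d^2_{2,1}: single k=0 term ⇒ -0.494509;  D = +0.269354+0.414714i
Y_2^{m'}(θ=0.1683,φ=0.1142) and Σ D·Y over m':
  (+0.0414-0.0057i)·(+0.0106-0.0025i)  (-0.1250-0.1683i)·(+0.1267-0.0145i)  (-0.2308+0.5041i)·(+0.6042+0.0000i)  (+0.6326-0.0465i)·(-0.1267-0.0145i)  (+0.2694+0.4147i)·(+0.0106+0.0025i)
Y_2^1(R⁻¹ n̂) = -0.236363+0.286634i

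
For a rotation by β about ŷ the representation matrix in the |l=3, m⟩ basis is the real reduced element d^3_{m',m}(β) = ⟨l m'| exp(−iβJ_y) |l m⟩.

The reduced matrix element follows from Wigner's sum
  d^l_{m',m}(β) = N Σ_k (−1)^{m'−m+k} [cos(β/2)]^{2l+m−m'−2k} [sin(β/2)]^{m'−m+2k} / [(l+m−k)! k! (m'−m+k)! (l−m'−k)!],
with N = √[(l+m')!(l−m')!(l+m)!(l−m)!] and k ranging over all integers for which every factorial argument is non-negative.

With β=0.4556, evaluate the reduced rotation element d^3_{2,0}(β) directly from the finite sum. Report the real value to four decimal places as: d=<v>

d=0.2381

d^3_{2,0}(β=0.4556) via Wigner's sum:
Half-angle: c=0.974166, s=0.225835. N=√(120·1·6·6)=65.726707
The bounds max(0,m−m')=0 and min(l+m,l−m')=1 give 2 terms
  k=0: (−1)^2·65.7267/(12)·0.9742^4·0.2258^2 = +0.251579
  k=1: (−1)^3·65.7267/(12)·0.9742^2·0.2258^4 = -0.013520
d^3_{2,0}(0.4556) = +0.251579 -0.013520 = +0.238058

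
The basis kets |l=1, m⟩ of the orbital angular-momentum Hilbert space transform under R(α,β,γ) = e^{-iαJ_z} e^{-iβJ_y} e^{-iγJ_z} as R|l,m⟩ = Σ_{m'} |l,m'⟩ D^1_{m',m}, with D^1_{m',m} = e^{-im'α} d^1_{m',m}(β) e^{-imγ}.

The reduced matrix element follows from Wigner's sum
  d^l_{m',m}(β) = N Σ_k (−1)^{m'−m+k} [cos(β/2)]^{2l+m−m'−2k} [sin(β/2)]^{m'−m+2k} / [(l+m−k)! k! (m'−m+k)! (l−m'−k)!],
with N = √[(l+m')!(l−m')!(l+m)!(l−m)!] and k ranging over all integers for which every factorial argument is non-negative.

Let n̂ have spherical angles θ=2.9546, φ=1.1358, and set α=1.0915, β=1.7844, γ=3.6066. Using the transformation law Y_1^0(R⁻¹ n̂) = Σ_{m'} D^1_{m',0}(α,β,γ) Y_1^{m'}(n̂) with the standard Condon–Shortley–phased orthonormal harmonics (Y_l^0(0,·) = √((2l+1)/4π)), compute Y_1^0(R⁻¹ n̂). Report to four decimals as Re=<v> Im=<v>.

Re=0.1905 Im=0.0000

Need the full column D^1_{m',0} for m'=−1..1 at α=1.0915, β=1.7844, γ=3.6066.
cos(β/2)=0.627701, sin(β/2)=0.778455
d^1_{-1,0}: single k=1 term ⇒ +0.691037;  D = +0.318675+0.613170i
d^1_{0,0}: k∈[0..1] ⇒ +0.394008 -0.605992 = -0.211983;  D = -0.211983+0.000000i
d^1_{1,0}: single k=0 term ⇒ -0.691037;  D = -0.318675+0.613170i
Y_1^{m'}(θ=2.9546,φ=1.1358) and Σ D·Y over m':
  (+0.3187+0.6132i)·(+0.0271-0.0582i)  (-0.2120+0.0000i)·(-0.4801+0.0000i)  (-0.3187+0.6132i)·(-0.0271-0.0582i)
Y_1^0(R⁻¹ n̂) = +0.190452+0.000000i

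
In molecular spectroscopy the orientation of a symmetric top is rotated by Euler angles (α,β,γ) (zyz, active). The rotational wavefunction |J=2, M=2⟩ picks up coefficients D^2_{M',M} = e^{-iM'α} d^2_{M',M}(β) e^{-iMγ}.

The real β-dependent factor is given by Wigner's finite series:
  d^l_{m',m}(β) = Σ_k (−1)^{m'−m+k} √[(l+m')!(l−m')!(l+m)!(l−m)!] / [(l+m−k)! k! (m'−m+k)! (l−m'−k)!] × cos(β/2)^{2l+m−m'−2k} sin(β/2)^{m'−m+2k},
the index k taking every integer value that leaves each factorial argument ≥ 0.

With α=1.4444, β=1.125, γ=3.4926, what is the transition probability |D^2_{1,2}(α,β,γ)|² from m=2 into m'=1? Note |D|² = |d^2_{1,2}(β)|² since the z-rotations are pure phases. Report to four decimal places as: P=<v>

Split into d^2_{1,2}(β=1.125) × two z-phases.
With c≡cos(β/2)=0.845924 and s≡sin(β/2)=0.533303, N=[6·1·24·1]^{1/2}=12.000000
k∈{1} keeps every argument non-negative
  k=1: (−1)^0·12.0000/(6)·0.8459^3·0.5333^1 = +0.645652
d^2_{1,2}(1.125) = +0.645652
|D^2_{1,2}|² = |d^2_{1,2}(β)|² = (+0.645652)² = 0.416867 (the z-rotation phases have unit modulus)

P=0.4169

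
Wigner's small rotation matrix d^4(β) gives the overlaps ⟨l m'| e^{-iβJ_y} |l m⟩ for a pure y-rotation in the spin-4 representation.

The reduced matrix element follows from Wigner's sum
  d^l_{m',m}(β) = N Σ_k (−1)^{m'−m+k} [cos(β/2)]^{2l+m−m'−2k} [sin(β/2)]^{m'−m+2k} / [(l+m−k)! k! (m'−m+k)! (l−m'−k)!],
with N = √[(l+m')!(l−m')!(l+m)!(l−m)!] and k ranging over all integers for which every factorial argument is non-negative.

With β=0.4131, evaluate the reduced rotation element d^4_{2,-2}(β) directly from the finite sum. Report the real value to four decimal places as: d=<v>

d=0.0235

d^4_{2,-2}(β=0.4131) via Wigner's sum:
Half-angle: c=0.978744, s=0.205084. N=√(720·2·2·720)=1440.000000
Admissible k: 0..2 (factorial args all ≥0)
  k=0: (−1)^4·1440.0000/(96)·0.9787^4·0.2051^4 = +0.024350
  k=1: (−1)^5·1440.0000/(120)·0.9787^2·0.2051^6 = -0.000855
  k=2: (−1)^6·1440.0000/(1440)·0.9787^0·0.2051^8 = +0.000003
d^4_{2,-2}(0.4131) = +0.024350 -0.000855 +0.000003 = +0.023498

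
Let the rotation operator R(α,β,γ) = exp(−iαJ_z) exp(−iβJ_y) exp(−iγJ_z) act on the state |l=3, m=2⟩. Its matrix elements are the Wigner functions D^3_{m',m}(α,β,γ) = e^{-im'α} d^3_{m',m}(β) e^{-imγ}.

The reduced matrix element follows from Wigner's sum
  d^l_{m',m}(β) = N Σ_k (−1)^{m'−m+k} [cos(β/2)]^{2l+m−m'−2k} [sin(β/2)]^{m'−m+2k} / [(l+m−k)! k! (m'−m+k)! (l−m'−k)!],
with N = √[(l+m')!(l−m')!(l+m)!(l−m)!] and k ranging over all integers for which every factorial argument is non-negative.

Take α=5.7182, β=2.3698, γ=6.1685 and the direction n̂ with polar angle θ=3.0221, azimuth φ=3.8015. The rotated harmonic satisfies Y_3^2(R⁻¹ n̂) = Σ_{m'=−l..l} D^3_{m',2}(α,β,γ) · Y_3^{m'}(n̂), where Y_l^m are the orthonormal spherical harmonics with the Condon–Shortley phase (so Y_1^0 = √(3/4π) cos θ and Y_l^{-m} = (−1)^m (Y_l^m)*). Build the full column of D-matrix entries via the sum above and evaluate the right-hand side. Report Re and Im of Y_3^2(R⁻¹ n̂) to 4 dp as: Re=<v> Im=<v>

Need the full column D^3_{m',2} for m'=−3..3 at α=5.7182, β=2.3698, γ=6.1685.
cos(β/2)=0.376390, sin(β/2)=0.926461
d^3_{-3,2}: single k=5 term ⇒ +0.629289;  D = +0.066086-0.625809i
d^3_{-2,2}: k∈[4..5] ⇒ +0.521861 -0.632360 = -0.110499;  D = -0.068635+0.086598i
d^3_{-1,2}: k∈[3..4] ⇒ +0.268179 -0.812409 = -0.544229;  D = -0.513866+0.179242i
d^3_{0,2}: k∈[2..3] ⇒ +0.094355 -0.571670 = -0.477315;  D = -0.464814-0.108525i
d^3_{1,2}: k∈[1..2] ⇒ +0.022132 -0.268179 = -0.246048;  D = -0.172416-0.175533i
d^3_{2,2}: k∈[0..1] ⇒ +0.002843 -0.086134 = -0.083291;  D = -0.017481-0.081436i
d^3_{3,2}: single k=0 term ⇒ -0.017143;  D = +0.005935-0.016083i
Y_3^{m'}(θ=3.0221,φ=3.8015) and Σ D·Y over m':
  (+0.0661-0.6258i)·(+0.0003+0.0006i)  (-0.0686+0.0866i)·(-0.0036+0.0140i)  (-0.5139+0.1792i)·(-0.1196+0.0928i)  (-0.4648-0.1085i)·(-0.7147+0.0000i)  (-0.1724-0.1755i)·(+0.1196+0.0928i)  (-0.0175-0.0814i)·(-0.0036-0.0140i)  (+0.0059-0.0161i)·(-0.0003+0.0006i)
Y_3^2(R⁻¹ n̂) = +0.371088-0.029404i

Re=0.3711 Im=-0.0294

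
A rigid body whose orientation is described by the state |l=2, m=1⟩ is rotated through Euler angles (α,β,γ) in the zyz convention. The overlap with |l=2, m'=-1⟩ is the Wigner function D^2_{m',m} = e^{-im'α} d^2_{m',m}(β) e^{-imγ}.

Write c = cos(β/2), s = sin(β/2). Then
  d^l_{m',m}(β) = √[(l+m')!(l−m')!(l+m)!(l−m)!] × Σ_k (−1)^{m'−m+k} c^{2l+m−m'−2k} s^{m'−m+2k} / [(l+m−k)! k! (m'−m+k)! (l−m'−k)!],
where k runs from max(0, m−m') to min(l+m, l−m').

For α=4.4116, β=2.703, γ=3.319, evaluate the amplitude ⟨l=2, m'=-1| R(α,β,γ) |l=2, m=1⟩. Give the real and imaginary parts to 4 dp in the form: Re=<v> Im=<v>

D^2_{-1,1}(4.4116,2.703,3.319) = e^{-i·-1·4.4116}·d^2_{-1,1}(2.703)·e^{-i·1·3.319}. Compute d first:
With c≡cos(β/2)=0.217543 and s≡sin(β/2)=0.976051, N=[1·6·6·1]^{1/2}=6.000000
k: max(0,(1)−(-1))=2 … min(2+(1),2−(-1))=3
  k=2: (−1)^0·6.0000/(2)·0.2175^2·0.9761^2 = +0.135256
  k=3: (−1)^1·6.0000/(6)·0.2175^0·0.9761^4 = -0.907590
d^2_{-1,1}(2.703) = +0.135256 -0.907590 = -0.772334
D = (-0.296274-0.955103i)·(-0.772334)·(-0.984305+0.176478i) = -0.355412-0.685699i

Re=-0.3554 Im=-0.6857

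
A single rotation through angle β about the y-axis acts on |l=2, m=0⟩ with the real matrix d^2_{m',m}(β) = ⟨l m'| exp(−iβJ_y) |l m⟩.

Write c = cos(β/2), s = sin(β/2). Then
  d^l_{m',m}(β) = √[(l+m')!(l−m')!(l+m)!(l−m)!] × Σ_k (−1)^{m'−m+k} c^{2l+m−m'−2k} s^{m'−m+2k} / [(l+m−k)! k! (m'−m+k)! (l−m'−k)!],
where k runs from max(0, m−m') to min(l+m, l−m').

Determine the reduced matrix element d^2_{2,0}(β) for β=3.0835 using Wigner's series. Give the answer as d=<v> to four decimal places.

d^2_{2,0}(β=3.0835) via Wigner's sum:
Half-angle: c=0.029042, s=0.999578. N=√(24·1·2·2)=9.797959
Admissible k: 0..0 (factorial args all ≥0)
  k=0: (−1)^2·9.7980/(4)·0.0290^2·0.9996^2 = +0.002064
d^2_{2,0}(3.0835) = +0.002064

d=0.0021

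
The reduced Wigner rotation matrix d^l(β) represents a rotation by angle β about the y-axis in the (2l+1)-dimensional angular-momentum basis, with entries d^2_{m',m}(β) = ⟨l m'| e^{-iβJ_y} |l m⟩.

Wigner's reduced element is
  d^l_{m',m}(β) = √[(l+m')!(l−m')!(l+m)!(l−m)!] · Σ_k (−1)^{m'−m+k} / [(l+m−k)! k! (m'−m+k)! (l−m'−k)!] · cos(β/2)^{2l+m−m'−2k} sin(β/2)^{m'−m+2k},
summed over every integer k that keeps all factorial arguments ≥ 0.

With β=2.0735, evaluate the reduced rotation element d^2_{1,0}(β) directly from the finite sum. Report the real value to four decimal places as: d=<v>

d^2_{1,0}(β=2.0735) via Wigner's sum:
c=cos(2.0735/2)=0.509020, s=sin(2.0735/2)=0.860754; N=√[6·1·2·2]=4.898979
k∈{0,1} keeps every argument non-negative
  k=0: (−1)^1·4.8990/(2)·0.5090^3·0.8608^1 = -0.278074
  k=1: (−1)^2·4.8990/(2)·0.5090^1·0.8608^3 = +0.795149
d^2_{1,0}(2.0735) = -0.278074 +0.795149 = +0.517075

d=0.5171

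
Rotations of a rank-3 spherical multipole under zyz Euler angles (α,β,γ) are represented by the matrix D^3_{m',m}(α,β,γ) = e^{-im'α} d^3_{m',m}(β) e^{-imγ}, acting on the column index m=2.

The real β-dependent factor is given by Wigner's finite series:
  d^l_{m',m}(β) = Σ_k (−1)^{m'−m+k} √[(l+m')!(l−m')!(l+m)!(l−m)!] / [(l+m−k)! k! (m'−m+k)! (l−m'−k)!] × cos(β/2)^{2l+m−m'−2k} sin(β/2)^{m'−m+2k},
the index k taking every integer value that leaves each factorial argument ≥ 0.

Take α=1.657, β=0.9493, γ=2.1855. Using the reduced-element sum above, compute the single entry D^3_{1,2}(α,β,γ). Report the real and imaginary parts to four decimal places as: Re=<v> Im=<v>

Split into d^3_{1,2}(β=0.9493) × two z-phases.
Half-angle: c=0.889453, s=0.457027. N=√(24·2·120·1)=75.894664
Admissible k: 1..2 (factorial args all ≥0)
  k=1: (−1)^0·75.8947/(24)·0.8895^5·0.4570^1 = +0.804556
  k=2: (−1)^1·75.8947/(12)·0.8895^3·0.4570^3 = -0.424839
d^3_{1,2}(0.9493) = +0.804556 -0.424839 = +0.379717
Phases: e^{-i·(1)·1.657}=-0.086097-0.996287i, e^{-i·(2)·2.1855}=-0.334796+0.942291i ⇒ D=+0.367420+0.095850i

Re=0.3674 Im=0.0958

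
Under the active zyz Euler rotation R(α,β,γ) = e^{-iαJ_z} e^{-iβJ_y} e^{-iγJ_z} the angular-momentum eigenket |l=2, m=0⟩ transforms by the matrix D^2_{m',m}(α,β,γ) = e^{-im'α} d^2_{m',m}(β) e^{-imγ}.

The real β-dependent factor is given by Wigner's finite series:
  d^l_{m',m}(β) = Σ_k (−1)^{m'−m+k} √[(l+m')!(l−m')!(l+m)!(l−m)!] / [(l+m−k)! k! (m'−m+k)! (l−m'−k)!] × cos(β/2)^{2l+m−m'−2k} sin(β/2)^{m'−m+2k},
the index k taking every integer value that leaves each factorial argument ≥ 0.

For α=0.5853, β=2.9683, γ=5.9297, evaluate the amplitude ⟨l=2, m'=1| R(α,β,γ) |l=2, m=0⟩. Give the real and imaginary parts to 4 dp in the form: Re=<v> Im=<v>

Re=0.1734 Im=-0.1149

First d^2_{1,0}(β=2.9683), then the phase factors e^{-i(1)α} and e^{-i(0)γ}:
c=cos(2.9683/2)=0.086538, s=sin(2.9683/2)=0.996249; N=√[6·1·2·2]=4.898979
The bounds max(0,m−m')=0 and min(l+m,l−m')=1 give 2 terms
  k=0: (−1)^1·4.8990/(2)·0.0865^3·0.9962^1 = -0.001581
  k=1: (−1)^2·4.8990/(2)·0.0865^1·0.9962^3 = +0.209597
d^2_{1,0}(2.9683) = -0.001581 +0.209597 = +0.208016
Attach z-rotation phases: D = e^{-i(1)(0.5853)}·(+0.208016)·e^{-i(0)(5.9297)} = +0.173391-0.114918i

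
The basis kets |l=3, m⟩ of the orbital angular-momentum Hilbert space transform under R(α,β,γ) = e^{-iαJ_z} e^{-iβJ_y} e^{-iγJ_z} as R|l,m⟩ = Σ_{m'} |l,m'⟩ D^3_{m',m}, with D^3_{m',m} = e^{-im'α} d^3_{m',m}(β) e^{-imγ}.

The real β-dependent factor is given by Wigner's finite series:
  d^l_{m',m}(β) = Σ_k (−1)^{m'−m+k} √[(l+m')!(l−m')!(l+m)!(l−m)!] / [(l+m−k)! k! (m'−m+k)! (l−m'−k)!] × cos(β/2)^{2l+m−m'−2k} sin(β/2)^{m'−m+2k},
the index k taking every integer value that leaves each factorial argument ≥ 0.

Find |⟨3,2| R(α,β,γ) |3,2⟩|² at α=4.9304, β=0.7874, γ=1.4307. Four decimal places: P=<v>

P=0.0073

D^3_{2,2}(4.9304,0.7874,1.4307) = e^{-i·2·4.9304}·d^3_{2,2}(0.7874)·e^{-i·2·1.4307}. Compute d first:
With c≡cos(β/2)=0.923496 and s≡sin(β/2)=0.383608, N=[120·1·120·1]^{1/2}=120.000000
Admissible k: 0..1 (factorial args all ≥0)
  k=0: (−1)^0·120.0000/(120)·0.9235^6·0.3836^0 = +0.620312
  k=1: (−1)^1·120.0000/(24)·0.9235^4·0.3836^2 = -0.535162
d^3_{2,2}(0.7874) = +0.620312 -0.535162 = +0.085150
|D^3_{2,2}|² = |d^3_{2,2}(β)|² = (+0.085150)² = 0.007251 (the z-rotation phases have unit modulus)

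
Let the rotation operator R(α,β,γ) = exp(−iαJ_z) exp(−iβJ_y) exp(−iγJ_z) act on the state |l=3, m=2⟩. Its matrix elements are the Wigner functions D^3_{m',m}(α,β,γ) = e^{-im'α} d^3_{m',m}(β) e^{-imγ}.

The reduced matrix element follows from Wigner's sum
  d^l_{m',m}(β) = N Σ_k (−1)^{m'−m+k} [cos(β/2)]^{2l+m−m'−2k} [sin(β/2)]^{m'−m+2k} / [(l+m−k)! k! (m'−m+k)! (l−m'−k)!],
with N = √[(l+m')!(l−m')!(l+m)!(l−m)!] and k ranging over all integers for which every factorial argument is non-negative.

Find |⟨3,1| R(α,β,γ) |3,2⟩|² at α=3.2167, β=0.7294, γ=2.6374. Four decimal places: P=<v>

P=0.3234

Split into d^3_{1,2}(β=0.7294) × two z-phases.
With c≡cos(β/2)=0.934231 and s≡sin(β/2)=0.356669, N=[24·2·120·1]^{1/2}=75.894664
k∈{1,2} keeps every argument non-negative
  k=1: (−1)^0·75.8947/(24)·0.9342^5·0.3567^1 = +0.802669
  k=2: (−1)^1·75.8947/(12)·0.9342^3·0.3567^3 = -0.233985
d^3_{1,2}(0.7294) = +0.802669 -0.233985 = +0.568683
|D^3_{1,2}|² = |d^3_{1,2}(β)|² = (+0.568683)² = 0.323401 (the z-rotation phases have unit modulus)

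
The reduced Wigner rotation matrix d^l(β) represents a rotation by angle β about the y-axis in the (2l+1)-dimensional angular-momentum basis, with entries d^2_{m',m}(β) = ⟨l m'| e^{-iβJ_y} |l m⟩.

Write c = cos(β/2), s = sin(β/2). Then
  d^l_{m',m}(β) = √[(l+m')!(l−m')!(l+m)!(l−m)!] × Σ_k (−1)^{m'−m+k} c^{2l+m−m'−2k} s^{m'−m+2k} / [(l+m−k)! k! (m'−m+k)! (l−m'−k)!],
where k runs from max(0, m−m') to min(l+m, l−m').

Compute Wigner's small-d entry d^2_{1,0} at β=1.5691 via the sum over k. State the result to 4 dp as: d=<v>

d=-0.0021

d^2_{1,0}(β=1.5691) via Wigner's sum:
c=cos(1.5691/2)=0.707706, s=sin(1.5691/2)=0.706507; N=√[6·1·2·2]=4.898979
k: max(0,(0)−(1))=0 … min(2+(0),2−(1))=1
  k=0: (−1)^1·4.8990/(2)·0.7077^3·0.7065^1 = -0.613410
  k=1: (−1)^2·4.8990/(2)·0.7077^1·0.7065^3 = +0.611333
d^2_{1,0}(1.5691) = -0.613410 +0.611333 = -0.002078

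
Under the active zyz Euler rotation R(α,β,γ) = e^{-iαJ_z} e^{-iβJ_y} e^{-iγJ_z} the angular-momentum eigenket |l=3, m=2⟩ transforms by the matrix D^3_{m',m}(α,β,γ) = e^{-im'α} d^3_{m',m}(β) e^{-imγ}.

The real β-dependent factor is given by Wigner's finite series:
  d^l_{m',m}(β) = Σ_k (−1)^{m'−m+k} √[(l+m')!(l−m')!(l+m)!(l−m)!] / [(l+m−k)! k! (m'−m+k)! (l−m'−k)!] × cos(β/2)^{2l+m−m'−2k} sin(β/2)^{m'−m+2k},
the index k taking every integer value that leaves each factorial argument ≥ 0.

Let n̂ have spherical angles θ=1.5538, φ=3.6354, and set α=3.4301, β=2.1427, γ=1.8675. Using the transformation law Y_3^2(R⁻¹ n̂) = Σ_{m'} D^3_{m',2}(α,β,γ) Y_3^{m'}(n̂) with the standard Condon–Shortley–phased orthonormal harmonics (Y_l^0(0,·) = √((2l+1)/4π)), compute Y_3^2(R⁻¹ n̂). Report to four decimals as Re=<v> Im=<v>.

Need the full column D^3_{m',2} for m'=−3..3 at α=3.4301, β=2.1427, γ=1.8675.
cos(β/2)=0.478940, sin(β/2)=0.877848
d^3_{-3,2}: single k=5 term ⇒ +0.611579;  D = +0.589076+0.164373i
d^3_{-2,2}: k∈[4..5] ⇒ +0.681096 -0.457631 = +0.223465;  D = -0.223435+0.003663i
d^3_{-1,2}: k∈[3..4] ⇒ +0.470035 -0.789545 = -0.319511;  D = -0.304774+0.095916i
d^3_{0,2}: k∈[2..3] ⇒ +0.222086 -0.746104 = -0.524017;  D = +0.434431-0.293025i
d^3_{1,2}: k∈[1..2] ⇒ +0.069956 -0.470035 = -0.400079;  D = -0.254320+0.308844i
d^3_{2,2}: k∈[0..1] ⇒ +0.012069 -0.202736 = -0.190667;  D = +0.074315-0.175588i
d^3_{3,2}: single k=0 term ⇒ -0.054187;  D = -0.006049+0.053849i
Y_3^{m'}(θ=1.5538,φ=3.6354) and Σ D·Y over m':
  (+0.5891+0.1644i)·(-0.0372+0.4154i)  (-0.2234+0.0037i)·(+0.0096-0.0145i)  (-0.3048+0.0959i)·(+0.2841-0.1529i)  (+0.4344-0.2930i)·(-0.0190+0.0000i)  (-0.2543+0.3088i)·(-0.2841-0.1529i)  (+0.0743-0.1756i)·(+0.0096+0.0145i)  (-0.0060+0.0538i)·(+0.0372+0.4154i)
Y_3^2(R⁻¹ n̂) = -0.072319+0.271317i

Re=-0.0723 Im=0.2713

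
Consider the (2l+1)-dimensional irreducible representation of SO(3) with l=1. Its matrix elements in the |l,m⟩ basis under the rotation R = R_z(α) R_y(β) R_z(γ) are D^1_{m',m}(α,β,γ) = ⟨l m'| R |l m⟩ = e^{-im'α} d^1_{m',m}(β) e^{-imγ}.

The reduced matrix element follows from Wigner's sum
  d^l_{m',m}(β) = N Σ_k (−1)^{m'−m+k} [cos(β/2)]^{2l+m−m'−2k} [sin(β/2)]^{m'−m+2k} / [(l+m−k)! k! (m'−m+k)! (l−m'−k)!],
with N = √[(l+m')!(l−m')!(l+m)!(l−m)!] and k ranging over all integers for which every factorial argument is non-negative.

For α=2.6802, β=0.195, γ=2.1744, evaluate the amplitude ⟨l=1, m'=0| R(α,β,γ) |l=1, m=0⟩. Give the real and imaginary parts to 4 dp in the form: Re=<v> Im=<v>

Split into d^1_{0,0}(β=0.195) × two z-phases.
With c≡cos(β/2)=0.995251 and s≡sin(β/2)=0.097346, N=[1·1·1·1]^{1/2}=1.000000
k: max(0,(0)−(0))=0 … min(1+(0),1−(0))=1
  k=0: (−1)^0·1.0000/(1)·0.9953^2·0.0973^0 = +0.990524
  k=1: (−1)^1·1.0000/(1)·0.9953^0·0.0973^2 = -0.009476
d^1_{0,0}(0.195) = +0.990524 -0.009476 = +0.981048
D = (+1.000000+0.000000i)·(+0.981048)·(+1.000000+0.000000i) = +0.981048+0.000000i

Re=0.9810 Im=0.0000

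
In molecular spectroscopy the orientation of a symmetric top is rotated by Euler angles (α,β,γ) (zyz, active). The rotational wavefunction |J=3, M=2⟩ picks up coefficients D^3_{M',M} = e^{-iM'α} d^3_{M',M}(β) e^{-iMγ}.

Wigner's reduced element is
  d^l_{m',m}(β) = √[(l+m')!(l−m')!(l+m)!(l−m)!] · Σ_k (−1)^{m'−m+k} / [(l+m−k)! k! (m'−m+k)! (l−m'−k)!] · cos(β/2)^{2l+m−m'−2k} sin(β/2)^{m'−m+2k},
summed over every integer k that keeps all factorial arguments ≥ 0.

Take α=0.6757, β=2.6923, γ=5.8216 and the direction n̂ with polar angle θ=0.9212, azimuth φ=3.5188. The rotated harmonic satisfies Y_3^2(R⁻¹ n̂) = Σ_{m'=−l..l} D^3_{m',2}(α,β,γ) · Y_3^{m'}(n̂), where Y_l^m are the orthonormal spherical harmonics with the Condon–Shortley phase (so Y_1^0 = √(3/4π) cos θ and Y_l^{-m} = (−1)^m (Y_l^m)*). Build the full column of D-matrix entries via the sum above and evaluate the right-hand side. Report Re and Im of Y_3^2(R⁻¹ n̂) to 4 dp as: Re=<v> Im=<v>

Need the full column D^3_{m',2} for m'=−3..3 at α=0.6757, β=2.6923, γ=5.8216.
cos(β/2)=0.222762, sin(β/2)=0.974873
d^3_{-3,2}: single k=5 term ⇒ +0.480459;  D = -0.471692+0.091363i
d^3_{-2,2}: k∈[4..5] ⇒ +0.224100 -0.858397 = -0.634296;  D = +0.410453-0.483591i
d^3_{-1,2}: k∈[3..4] ⇒ +0.064773 -0.620269 = -0.555496;  D = +0.015593-0.555277i
d^3_{0,2}: k∈[2..3] ⇒ +0.012818 -0.245490 = -0.232672;  D = -0.140370-0.185560i
d^3_{1,2}: k∈[1..2] ⇒ +0.001691 -0.064773 = -0.063082;  D = -0.061160-0.015452i
d^3_{2,2}: k∈[0..1] ⇒ +0.000122 -0.011701 = -0.011579;  D = -0.010533+0.004808i
d^3_{3,2}: single k=0 term ⇒ -0.001310;  D = -0.000590+0.001170i
Y_3^{m'}(θ=0.9212,φ=3.5188) and Σ D·Y over m':
  (-0.4717+0.0914i)·(-0.0896+0.1907i)  (+0.4105-0.4836i)·(+0.2856-0.2685i)  (+0.0156-0.5553i)·(-0.1984+0.0786i)  (-0.1404-0.1856i)·(-0.2643+0.0000i)  (-0.0612-0.0155i)·(+0.1984+0.0786i)  (-0.0105+0.0048i)·(+0.2856+0.2685i)  (-0.0006+0.0012i)·(+0.0896+0.1907i)
Y_3^2(R⁻¹ n̂) = +0.074401-0.195356i

Re=0.0744 Im=-0.1954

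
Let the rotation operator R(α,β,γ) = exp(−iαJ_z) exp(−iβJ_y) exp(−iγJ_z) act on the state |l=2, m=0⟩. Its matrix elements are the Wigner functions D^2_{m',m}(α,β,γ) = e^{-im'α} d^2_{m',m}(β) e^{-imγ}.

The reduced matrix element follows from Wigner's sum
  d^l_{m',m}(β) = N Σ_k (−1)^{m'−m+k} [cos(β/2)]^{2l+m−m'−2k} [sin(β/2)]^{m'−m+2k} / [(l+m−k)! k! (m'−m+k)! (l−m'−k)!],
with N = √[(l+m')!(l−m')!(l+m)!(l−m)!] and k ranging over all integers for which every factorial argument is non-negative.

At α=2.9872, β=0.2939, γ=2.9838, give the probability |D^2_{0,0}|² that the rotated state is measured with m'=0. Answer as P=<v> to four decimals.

First d^2_{0,0}(β=0.2939), then the phase factors e^{-i(0)α} and e^{-i(0)γ}:
Half-angle: c=0.989222, s=0.146422. N=√(2·2·2·2)=4.000000
Admissible k: 0..2 (factorial args all ≥0)
  k=0: (−1)^0·4.0000/(4)·0.9892^4·0.1464^0 = +0.957581
  k=1: (−1)^1·4.0000/(1)·0.9892^2·0.1464^2 = -0.083919
  k=2: (−1)^2·4.0000/(4)·0.9892^0·0.1464^4 = +0.000460
d^2_{0,0}(0.2939) = +0.957581 -0.083919 +0.000460 = +0.874122
|D^2_{0,0}|² = |d^2_{0,0}(β)|² = (+0.874122)² = 0.764089 (the z-rotation phases have unit modulus)

P=0.7641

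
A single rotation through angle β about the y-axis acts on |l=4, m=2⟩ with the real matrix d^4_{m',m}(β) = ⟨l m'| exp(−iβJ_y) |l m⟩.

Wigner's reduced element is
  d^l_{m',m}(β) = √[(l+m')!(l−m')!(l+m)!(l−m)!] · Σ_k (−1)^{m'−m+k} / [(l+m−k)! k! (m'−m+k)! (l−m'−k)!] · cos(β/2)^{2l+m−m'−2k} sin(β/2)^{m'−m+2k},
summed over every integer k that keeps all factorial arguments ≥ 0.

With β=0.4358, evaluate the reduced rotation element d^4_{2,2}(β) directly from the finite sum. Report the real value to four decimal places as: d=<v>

d^4_{2,2}(β=0.4358) via Wigner's sum:
Half-angle: c=0.976354, s=0.216180. N=√(720·2·720·2)=1440.000000
The bounds max(0,m−m')=0 and min(l+m,l−m')=2 give 3 terms
  k=0: (−1)^0·1440.0000/(1440)·0.9764^8·0.2162^0 = +0.825766
  k=1: (−1)^1·1440.0000/(120)·0.9764^6·0.2162^2 = -0.485796
  k=2: (−1)^2·1440.0000/(96)·0.9764^4·0.2162^4 = +0.029770
d^4_{2,2}(0.4358) = +0.825766 -0.485796 +0.029770 = +0.369740

d=0.3697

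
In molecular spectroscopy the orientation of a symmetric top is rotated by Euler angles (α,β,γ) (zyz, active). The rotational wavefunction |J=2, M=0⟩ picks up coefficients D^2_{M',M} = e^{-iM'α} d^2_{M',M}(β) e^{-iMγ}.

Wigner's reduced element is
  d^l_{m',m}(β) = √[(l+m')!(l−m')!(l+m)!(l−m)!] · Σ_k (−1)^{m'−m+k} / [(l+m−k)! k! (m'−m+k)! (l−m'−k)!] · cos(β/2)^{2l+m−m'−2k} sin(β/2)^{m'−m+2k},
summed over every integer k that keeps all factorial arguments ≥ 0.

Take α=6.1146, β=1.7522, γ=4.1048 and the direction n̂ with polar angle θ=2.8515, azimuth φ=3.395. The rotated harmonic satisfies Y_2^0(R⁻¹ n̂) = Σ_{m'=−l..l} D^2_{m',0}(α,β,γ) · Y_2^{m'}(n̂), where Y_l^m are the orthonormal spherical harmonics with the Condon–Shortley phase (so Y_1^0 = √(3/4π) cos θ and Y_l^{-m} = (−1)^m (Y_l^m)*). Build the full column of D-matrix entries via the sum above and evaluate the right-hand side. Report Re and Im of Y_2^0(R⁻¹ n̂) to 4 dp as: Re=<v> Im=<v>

Need the full column D^2_{m',0} for m'=−2..2 at α=6.1146, β=1.7522, γ=4.1048.
cos(β/2)=0.640152, sin(β/2)=0.768248
d^2_{-2,0}: single k=2 term ⇒ +0.592441;  D = +0.559083-0.195990i
d^2_{-1,0}: k∈[1..2] ⇒ +0.493659 -0.710990 = -0.217331;  D = -0.214250+0.036466i
d^2_{0,0}: k∈[0..2] ⇒ +0.167932 -0.967452 +0.348342 = -0.451178;  D = -0.451178+0.000000i
d^2_{1,0}: k∈[0..1] ⇒ -0.493659 +0.710990 = +0.217331;  D = +0.214250+0.036466i
d^2_{2,0}: single k=0 term ⇒ +0.592441;  D = +0.559083+0.195990i
Y_2^{m'}(θ=2.8515,φ=3.395) and Σ D·Y over m':
  (+0.5591-0.1960i)·(+0.0276-0.0153i)  (-0.2143+0.0365i)·(+0.2050-0.0531i)  (-0.4512+0.0000i)·(+0.5534+0.0000i)  (+0.2143+0.0365i)·(-0.2050-0.0531i)  (+0.5591+0.1960i)·(+0.0276+0.0153i)
Y_2^0(R⁻¹ n̂) = -0.308748+0.000000i

Re=-0.3087 Im=0.0000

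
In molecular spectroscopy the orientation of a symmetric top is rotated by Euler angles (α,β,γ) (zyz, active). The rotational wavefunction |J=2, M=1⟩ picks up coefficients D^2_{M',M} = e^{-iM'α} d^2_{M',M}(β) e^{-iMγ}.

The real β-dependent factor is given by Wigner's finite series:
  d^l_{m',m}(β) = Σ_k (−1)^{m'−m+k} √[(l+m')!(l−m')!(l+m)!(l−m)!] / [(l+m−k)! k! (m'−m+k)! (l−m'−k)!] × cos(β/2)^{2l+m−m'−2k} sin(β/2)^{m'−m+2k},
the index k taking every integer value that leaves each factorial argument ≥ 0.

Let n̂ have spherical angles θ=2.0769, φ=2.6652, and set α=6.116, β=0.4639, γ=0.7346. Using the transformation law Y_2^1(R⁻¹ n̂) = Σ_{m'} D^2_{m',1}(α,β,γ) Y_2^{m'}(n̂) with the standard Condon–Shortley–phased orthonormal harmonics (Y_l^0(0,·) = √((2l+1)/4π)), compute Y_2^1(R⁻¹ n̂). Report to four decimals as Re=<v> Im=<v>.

Re=-0.1330 Im=0.3436

Need the full column D^2_{m',1} for m'=−2..2 at α=6.116, β=0.4639, γ=0.7346.
cos(β/2)=0.973220, sin(β/2)=0.229876
d^2_{-2,1}: single k=3 term ⇒ +0.023644;  D = +0.011373-0.020729i
d^2_{-1,1}: k∈[2..3] ⇒ +0.150151 -0.002792 = +0.147359;  D = +0.091394-0.115594i
d^2_{0,1}: k∈[1..2] ⇒ +0.519041 -0.028958 = +0.490083;  D = +0.363690-0.328498i
d^2_{1,1}: k∈[0..1] ⇒ +0.897107 -0.150151 = +0.746955;  D = +0.629902-0.401454i
d^2_{2,1}: single k=0 term ⇒ -0.423795;  D = -0.390304+0.165123i
Y_2^{m'}(θ=2.0769,φ=2.6652) and Σ D·Y over m':
  (+0.0114-0.0207i)·(+0.1712+0.2408i)  (+0.0914-0.1156i)·(+0.2911+0.1502i)  (+0.3637-0.3285i)·(-0.0930+0.0000i)  (+0.6299-0.4015i)·(-0.2911+0.1502i)  (-0.3903+0.1651i)·(+0.1712-0.2408i)
Y_2^1(R⁻¹ n̂) = -0.133042+0.343583i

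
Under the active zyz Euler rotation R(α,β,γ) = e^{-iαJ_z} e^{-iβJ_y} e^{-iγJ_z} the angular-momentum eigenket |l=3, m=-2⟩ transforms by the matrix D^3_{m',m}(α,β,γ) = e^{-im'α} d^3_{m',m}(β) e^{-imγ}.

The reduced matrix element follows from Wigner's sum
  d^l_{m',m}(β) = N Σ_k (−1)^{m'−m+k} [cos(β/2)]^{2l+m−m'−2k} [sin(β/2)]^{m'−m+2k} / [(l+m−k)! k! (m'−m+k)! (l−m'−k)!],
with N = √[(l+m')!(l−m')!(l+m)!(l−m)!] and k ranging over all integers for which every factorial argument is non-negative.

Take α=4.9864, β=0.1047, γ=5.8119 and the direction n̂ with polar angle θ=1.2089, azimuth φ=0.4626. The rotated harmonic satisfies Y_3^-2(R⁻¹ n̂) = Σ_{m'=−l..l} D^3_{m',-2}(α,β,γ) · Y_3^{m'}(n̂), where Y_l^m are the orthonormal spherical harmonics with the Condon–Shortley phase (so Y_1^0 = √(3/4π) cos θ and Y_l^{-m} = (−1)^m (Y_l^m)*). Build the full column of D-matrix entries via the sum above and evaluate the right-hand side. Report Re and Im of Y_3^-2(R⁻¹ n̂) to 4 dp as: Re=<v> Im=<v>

Re=-0.0530 Im=0.2984

Need the full column D^3_{m',-2} for m'=−3..3 at α=4.9864, β=0.1047, γ=5.8119.
cos(β/2)=0.998630, sin(β/2)=0.052326
d^3_{-3,-2}: single k=1 term ⇒ +0.127297;  D = +0.015307+0.126373i
d^3_{-2,-2}: k∈[0..1] ⇒ +0.991808 -0.013615 = +0.978193;  D = -0.903039+0.376009i
d^3_{-1,-2}: k∈[0..1] ⇒ -0.164339 +0.000902 = -0.163437;  D = +0.101307+0.128251i
d^3_{0,-2}: k∈[0..1] ⇒ +0.014915 -0.000041 = +0.014874;  D = +0.008741-0.012034i
d^3_{1,-2}: k∈[0..1] ⇒ -0.000902 +0.000001 = -0.000901;  D = -0.000845-0.000313i
d^3_{2,-2}: k∈[0..1] ⇒ +0.000037 -0.000000 = +0.000037;  D = -0.000003+0.000037i
d^3_{3,-2}: single k=0 term ⇒ -0.000001;  D = +0.000001-0.000000i
Y_3^{m'}(θ=1.2089,φ=0.4626) and Σ D·Y over m':
  (+0.0153+0.1264i)·(+0.0621-0.3356i)  (-0.9030+0.3760i)·(+0.1904-0.2528i)  (+0.1013+0.1283i)·(-0.1010+0.0503i)  (+0.0087-0.0120i)·(-0.3136+0.0000i)  (-0.0008-0.0003i)·(+0.1010+0.0503i)  (-0.0000+0.0000i)·(+0.1904+0.2528i)  (+0.0000-0.0000i)·(-0.0621-0.3356i)
Y_3^-2(R⁻¹ n̂) = -0.053050+0.298440i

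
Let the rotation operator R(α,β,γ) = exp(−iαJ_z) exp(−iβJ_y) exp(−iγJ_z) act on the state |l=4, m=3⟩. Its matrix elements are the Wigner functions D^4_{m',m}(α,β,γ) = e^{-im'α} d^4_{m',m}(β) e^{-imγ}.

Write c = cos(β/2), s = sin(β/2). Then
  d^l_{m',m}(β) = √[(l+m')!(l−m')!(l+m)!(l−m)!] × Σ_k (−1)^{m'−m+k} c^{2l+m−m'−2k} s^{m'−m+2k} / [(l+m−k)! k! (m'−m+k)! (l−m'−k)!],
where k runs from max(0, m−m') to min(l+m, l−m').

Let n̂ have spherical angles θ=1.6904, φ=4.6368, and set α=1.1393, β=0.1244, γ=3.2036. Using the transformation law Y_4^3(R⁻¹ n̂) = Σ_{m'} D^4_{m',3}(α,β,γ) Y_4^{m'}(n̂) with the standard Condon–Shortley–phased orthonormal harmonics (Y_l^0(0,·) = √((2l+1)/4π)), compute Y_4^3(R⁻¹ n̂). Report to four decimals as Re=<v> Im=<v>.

Re=0.1661 Im=0.2116

Need the full column D^4_{m',3} for m'=−4..4 at α=1.1393, β=0.1244, γ=3.2036.
cos(β/2)=0.998066, sin(β/2)=0.062160
d^4_{-4,3}: single k=7 term ⇒ +0.000000;  D = +0.000000+0.000000i
d^4_{-3,3}: k∈[6..7] ⇒ +0.000000 -0.000000 = +0.000000;  D = +0.000000+0.000000i
d^4_{-2,3}: k∈[5..6] ⇒ +0.000010 -0.000000 = +0.000010;  D = +0.000005-0.000009i
d^4_{-1,3}: k∈[4..5] ⇒ +0.000196 -0.000000 = +0.000196;  D = -0.000113-0.000159i
d^4_{0,3}: k∈[3..4] ⇒ +0.002814 -0.000011 = +0.002804;  D = -0.002755+0.000519i
d^4_{1,3}: k∈[2..3] ⇒ +0.030314 -0.000196 = +0.030118;  D = -0.007319+0.029215i
d^4_{2,3}: k∈[1..2] ⇒ +0.229451 -0.002670 = +0.226781;  D = +0.176770+0.142063i
d^4_{3,3}: k∈[0..1] ⇒ +0.984634 -0.026735 = +0.957899;  D = +0.857335-0.427256i
d^4_{4,3}: single k=0 term ⇒ -0.173449;  D = +0.005347+0.173366i
Y_4^{m'}(θ=1.6904,φ=4.6368) and Σ D·Y over m':
  (+0.0000+0.0000i)·(+0.4105+0.1280i)  (+0.0000+0.0000i)·(-0.0329+0.1424i)  (+0.0000-0.0000i)·(+0.2935+0.0447i)  (-0.0001-0.0002i)·(-0.0123+0.1621i)  (-0.0028+0.0005i)·(+0.2729+0.0000i)  (-0.0073+0.0292i)·(+0.0123+0.1621i)  (+0.1768+0.1421i)·(+0.2935-0.0447i)  (+0.8573-0.4273i)·(+0.0329+0.1424i)  (+0.0053+0.1734i)·(+0.4105-0.1280i)
Y_4^3(R⁻¹ n̂) = +0.166110+0.211640i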